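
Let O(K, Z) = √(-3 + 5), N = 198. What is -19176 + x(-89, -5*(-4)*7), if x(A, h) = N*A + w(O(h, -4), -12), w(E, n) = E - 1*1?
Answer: -36799 + √2 ≈ -36798.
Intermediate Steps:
O(K, Z) = √2
w(E, n) = -1 + E (w(E, n) = E - 1 = -1 + E)
x(A, h) = -1 + √2 + 198*A (x(A, h) = 198*A + (-1 + √2) = -1 + √2 + 198*A)
-19176 + x(-89, -5*(-4)*7) = -19176 + (-1 + √2 + 198*(-89)) = -19176 + (-1 + √2 - 17622) = -19176 + (-17623 + √2) = -36799 + √2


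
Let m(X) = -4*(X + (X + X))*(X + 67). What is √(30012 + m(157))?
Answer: 6*I*√10889 ≈ 626.1*I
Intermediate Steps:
m(X) = -12*X*(67 + X) (m(X) = -4*(X + 2*X)*(67 + X) = -4*3*X*(67 + X) = -12*X*(67 + X))
√(30012 + m(157)) = √(30012 - 12*157*(67 + 157)) = √(30012 - 12*157*224) = √(30012 - 422016) = √(-392004) = 6*I*√10889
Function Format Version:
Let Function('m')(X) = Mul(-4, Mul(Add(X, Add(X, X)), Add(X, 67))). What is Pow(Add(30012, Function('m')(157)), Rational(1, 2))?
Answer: Mul(6, I, Pow(10889, Rational(1, 2))) ≈ Mul(626.10, I)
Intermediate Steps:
Function('m')(X) = Mul(-12, X, Add(67, X)) (Function('m')(X) = Mul(-4, Mul(Add(X, Mul(2, X)), Add(67, X))) = Mul(-4, Mul(Mul(3, X), Add(67, X))) = Mul(-4, Mul(3, X, Add(67, X))) = Mul(-12, X, Add(67, X)))
Pow(Add(30012, Function('m')(157)), Rational(1, 2)) = Pow(Add(30012, Mul(-12, 157, Add(67, 157))), Rational(1, 2)) = Pow(Add(30012, Mul(-12, 157, 224)), Rational(1, 2)) = Pow(Add(30012, -422016), Rational(1, 2)) = Pow(-392004, Rational(1, 2)) = Mul(6, I, Pow(10889, Rational(1, 2)))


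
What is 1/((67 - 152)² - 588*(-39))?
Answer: 1/30157 ≈ 3.3160e-5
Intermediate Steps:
1/((67 - 152)² - 588*(-39)) = 1/((-85)² + 22932) = 1/(7225 + 22932) = 1/30157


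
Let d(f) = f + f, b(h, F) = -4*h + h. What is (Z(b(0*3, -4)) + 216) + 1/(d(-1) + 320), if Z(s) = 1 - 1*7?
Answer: 66781/318 ≈ 210.00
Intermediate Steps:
b(h, F) = -3*h
Z(s) = -6 (Z(s) = 1 - 7 = -6)
d(f) = 2*f
(Z(b(0*3, -4)) + 216) + 1/(d(-1) + 320) = (-6 + 216) + 1/(2*(-1) + 320) = 210 + 1/(-2 + 320) = 210 + 1/318 = 66781/318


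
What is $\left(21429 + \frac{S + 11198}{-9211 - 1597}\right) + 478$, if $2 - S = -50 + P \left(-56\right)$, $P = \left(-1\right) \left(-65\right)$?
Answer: $\frac{118377983}{5404} \approx 21906.0$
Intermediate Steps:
$P = 65$
$S = 3692$ ($S = 2 - \left(-50 + 65 \left(-56\right)\right) = 2 - \left(-50 - 3640\right) = 2 - -3690 = 2 + 3690 = 3692$)
$\left(21429 + \frac{S + 11198}{-9211 - 1597}\right) + 478 = \left(21429 + \frac{3692 + 11198}{-9211 - 1597}\right) + 478 = \left(21429 + \frac{14890}{-10808}\right) + 478 = \left(21429 + 14890 \left(- \frac{1}{10808}\right)\right) + 478 = \left(21429 - \frac{7445}{5404}\right) + 478 = \frac{115794871}{5404} + 478 = \frac{118377983}{5404}$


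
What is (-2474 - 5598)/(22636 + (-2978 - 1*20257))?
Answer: 8072/599 ≈ 13.476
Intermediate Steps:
(-2474 - 5598)/(22636 + (-2978 - 1*20257)) = -8072/(22636 + (-2978 - 20257)) = -8072/(22636 - 23235) = -8072/(-599) = -8072*(-1/599) = 8072/599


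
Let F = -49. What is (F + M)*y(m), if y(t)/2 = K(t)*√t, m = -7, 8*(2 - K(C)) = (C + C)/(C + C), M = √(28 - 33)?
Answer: 15*I*√7*(-49 + I*√5)/4 ≈ -22.185 - 486.16*I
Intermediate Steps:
M = I*√5 (M = √(-5) = I*√5 ≈ 2.2361*I)
K(C) = 15/8 (K(C) = 2 - (C + C)/(8*(C + C)) = 2 - 2*C/(8*(2*C)) = 2 - 2*C*1/(2*C)/8 = 2 - ⅛*1 = 2 - ⅛ = 15/8)
y(t) = 15*√t/4 (y(t) = 2*(15*√t/8) = 15*√t/4)
(F + M)*y(m) = (-49 + I*√5)*(15*√(-7)/4) = (-49 + I*√5)*(15*(I*√7)/4) = (-49 + I*√5)*(15*I*√7/4) = 15*I*√7*(-49 + I*√5)/4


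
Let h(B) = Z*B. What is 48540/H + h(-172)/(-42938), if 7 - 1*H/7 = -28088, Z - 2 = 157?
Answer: 5076602/5744491 ≈ 0.88373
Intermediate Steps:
Z = 159 (Z = 2 + 157 = 159)
H = 196665 (H = 49 - 7*(-28088) = 49 + 196616 = 196665)
h(B) = 159*B
48540/H + h(-172)/(-42938) = 48540/196665 + (159*(-172))/(-42938) = 48540*(1/196665) - 27348*(-1/42938) = 3236/13111 + 13674/21469 = 5076602/5744491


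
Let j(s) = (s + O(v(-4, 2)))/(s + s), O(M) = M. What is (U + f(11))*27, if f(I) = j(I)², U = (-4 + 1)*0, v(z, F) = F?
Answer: 4563/484 ≈ 9.4277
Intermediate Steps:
U = 0 (U = -3*0 = 0)
j(s) = (2 + s)/(2*s) (j(s) = (s + 2)/(s + s) = (2 + s)/((2*s)) = (2 + s)*(1/(2*s)) = (2 + s)/(2*s))
f(I) = (2 + I)²/(4*I²) (f(I) = ((2 + I)/(2*I))² = (2 + I)²/(4*I²))
(U + f(11))*27 = (0 + (¼)*(2 + 11)²/11²)*27 = (0 + (¼)*(1/121)*13²)*27 = (0 + (¼)*(1/121)*169)*27 = (0 + 169/484)*27 = (169/484)*27 = 4563/484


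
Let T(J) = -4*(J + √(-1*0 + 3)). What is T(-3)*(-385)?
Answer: -4620 + 1540*√3 ≈ -1952.6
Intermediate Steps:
T(J) = -4*J - 4*√3 (T(J) = -4*(J + √(0 + 3)) = -4*(J + √3) = -4*J - 4*√3)
T(-3)*(-385) = (-4*(-3) - 4*√3)*(-385) = (12 - 4*√3)*(-385) = -4620 + 1540*√3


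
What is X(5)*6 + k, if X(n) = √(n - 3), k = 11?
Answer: 11 + 6*√2 ≈ 19.485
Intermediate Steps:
X(n) = √(-3 + n)
X(5)*6 + k = √(-3 + 5)*6 + 11 = √2*6 + 11 = 6*√2 + 11 = 11 + 6*√2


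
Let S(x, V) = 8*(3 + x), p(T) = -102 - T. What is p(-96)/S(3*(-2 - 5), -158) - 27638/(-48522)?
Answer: 118639/194088 ≈ 0.61126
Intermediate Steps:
S(x, V) = 24 + 8*x
p(-96)/S(3*(-2 - 5), -158) - 27638/(-48522) = (-102 - 1*(-96))/(24 + 8*(3*(-2 - 5))) - 27638/(-48522) = (-102 + 96)/(24 + 8*(3*(-7))) - 27638*(-1/48522) = -6/(24 + 8*(-21)) + 13819/24261 = -6/(24 - 168) + 13819/24261 = -6/(-144) + 13819/24261 = -6*(-1/144) + 13819/24261 = 1/24 + 13819/24261 = 118639/194088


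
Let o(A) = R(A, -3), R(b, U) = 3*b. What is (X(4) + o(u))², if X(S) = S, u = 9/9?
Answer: 49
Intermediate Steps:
u = 1 (u = 9*(⅑) = 1)
o(A) = 3*A
(X(4) + o(u))² = (4 + 3*1)² = (4 + 3)² = 7² = 49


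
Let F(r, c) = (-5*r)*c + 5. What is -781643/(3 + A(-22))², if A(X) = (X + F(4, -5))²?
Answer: -781643/47499664 ≈ -0.016456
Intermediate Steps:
F(r, c) = 5 - 5*c*r (F(r, c) = -5*c*r + 5 = 5 - 5*c*r)
A(X) = (105 + X)² (A(X) = (X + (5 - 5*(-5)*4))² = (X + (5 + 100))² = (X + 105)² = (105 + X)²)
-781643/(3 + A(-22))² = -781643/(3 + (105 - 22)²)² = -781643/(3 + 83²)² = -781643/(3 + 6889)² = -781643/(6892²) = -781643/47499664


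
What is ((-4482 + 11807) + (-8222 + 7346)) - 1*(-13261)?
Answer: 19710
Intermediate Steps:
((-4482 + 11807) + (-8222 + 7346)) - 1*(-13261) = (7325 - 876) + 13261 = 6449 + 13261 = 19710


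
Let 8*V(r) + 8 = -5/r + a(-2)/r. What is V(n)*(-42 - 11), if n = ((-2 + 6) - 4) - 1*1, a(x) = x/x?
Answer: 53/2 ≈ 26.500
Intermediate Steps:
a(x) = 1
n = -1 (n = (4 - 4) - 1 = 0 - 1 = -1)
V(r) = -1 - 1/(2*r) (V(r) = -1 + (-5/r + 1/r)/8 = -1 + (-4/r)/8 = -1 - 1/(2*r))
V(n)*(-42 - 11) = ((-½ - 1*(-1))/(-1))*(-42 - 11) = -(-½ + 1)*(-53) = -1*½*(-53) = -½*(-53) = 53/2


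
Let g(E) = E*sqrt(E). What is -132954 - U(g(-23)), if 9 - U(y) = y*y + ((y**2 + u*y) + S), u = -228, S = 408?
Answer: -156889 + 5244*I*sqrt(23) ≈ -1.5689e+5 + 25149.0*I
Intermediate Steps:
g(E) = E**(3/2)
U(y) = -399 - 2*y**2 + 228*y (U(y) = 9 - (y*y + ((y**2 - 228*y) + 408)) = 9 - (y**2 + (408 + y**2 - 228*y)) = 9 - (408 - 228*y + 2*y**2) = 9 + (-408 - 2*y**2 + 228*y) = -399 - 2*y**2 + 228*y)
-132954 - U(g(-23)) = -132954 - (-399 - 2*((-23)**(3/2))**2 + 228*(-23)**(3/2)) = -132954 - (-399 - 2*(-23*I*sqrt(23))**2 + 228*(-23*I*sqrt(23))) = -132954 - (-399 - 2*(-12167) - 5244*I*sqrt(23)) = -132954 - (-399 + 24334 - 5244*I*sqrt(23)) = -132954 - (23935 - 5244*I*sqrt(23)) = -132954 + (-23935 + 5244*I*sqrt(23)) = -156889 + 5244*I*sqrt(23)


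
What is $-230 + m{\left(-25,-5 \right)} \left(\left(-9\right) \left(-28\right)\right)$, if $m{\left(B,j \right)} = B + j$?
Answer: $-7790$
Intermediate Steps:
$-230 + m{\left(-25,-5 \right)} \left(\left(-9\right) \left(-28\right)\right) = -230 + \left(-25 - 5\right) \left(\left(-9\right) \left(-28\right)\right) = -230 - 7560 = -7790$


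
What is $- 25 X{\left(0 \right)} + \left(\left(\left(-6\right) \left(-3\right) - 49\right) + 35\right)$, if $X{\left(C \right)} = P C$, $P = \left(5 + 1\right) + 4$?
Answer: $4$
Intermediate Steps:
$P = 10$ ($P = 6 + 4 = 10$)
$X{\left(C \right)} = 10 C$
$- 25 X{\left(0 \right)} + \left(\left(\left(-6\right) \left(-3\right) - 49\right) + 35\right) = - 25 \cdot 10 \cdot 0 + \left(\left(\left(-6\right) \left(-3\right) - 49\right) + 35\right) = \left(-25\right) 0 + \left(\left(18 - 49\right) + 35\right) = 0 + \left(-31 + 35\right) = 0 + 4 = 4$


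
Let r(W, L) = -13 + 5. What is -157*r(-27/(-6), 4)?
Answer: 1256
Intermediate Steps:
r(W, L) = -8
-157*r(-27/(-6), 4) = -157*(-8) = 1256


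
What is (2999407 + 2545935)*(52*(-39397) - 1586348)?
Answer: -20157273807264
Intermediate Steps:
(2999407 + 2545935)*(52*(-39397) - 1586348) = 5545342*(-2048644 - 1586348) = 5545342*(-3634992) = -20157273807264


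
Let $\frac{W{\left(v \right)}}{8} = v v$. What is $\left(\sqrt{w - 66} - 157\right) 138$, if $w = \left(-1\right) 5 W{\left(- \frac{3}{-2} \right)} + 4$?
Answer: $-21666 + 276 i \sqrt{38} \approx -21666.0 + 1701.4 i$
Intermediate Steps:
$W{\left(v \right)} = 8 v^{2}$ ($W{\left(v \right)} = 8 v v = 8 v^{2}$)
$w = -86$ ($w = \left(-1\right) 5 \cdot 8 \left(- \frac{3}{-2}\right)^{2} + 4 = - 5 \cdot 8 \left(\left(-3\right) \left(- \frac{1}{2}\right)\right)^{2} + 4 = - 5 \cdot 8 \left(\frac{3}{2}\right)^{2} + 4 = - 5 \cdot 8 \cdot \frac{9}{4} + 4 = \left(-5\right) 18 + 4 = -90 + 4 = -86$)
$\left(\sqrt{w - 66} - 157\right) 138 = \left(\sqrt{-86 - 66} - 157\right) 138 = \left(\sqrt{-152} - 157\right) 138 = \left(2 i \sqrt{38} - 157\right) 138 = \left(-157 + 2 i \sqrt{38}\right) 138 = -21666 + 276 i \sqrt{38}$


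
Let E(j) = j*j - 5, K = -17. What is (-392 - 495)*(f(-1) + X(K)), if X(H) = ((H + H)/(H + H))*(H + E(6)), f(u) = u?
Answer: -11531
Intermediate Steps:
E(j) = -5 + j² (E(j) = j² - 5 = -5 + j²)
X(H) = 31 + H (X(H) = ((H + H)/(H + H))*(H + (-5 + 6²)) = ((2*H)/((2*H)))*(H + (-5 + 36)) = ((2*H)*(1/(2*H)))*(H + 31) = 1*(31 + H) = 31 + H)
(-392 - 495)*(f(-1) + X(K)) = (-392 - 495)*(-1 + (31 - 17)) = -887*(-1 + 14) = -887*13 = -11531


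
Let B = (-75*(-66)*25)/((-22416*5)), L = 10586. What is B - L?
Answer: -39553421/3736 ≈ -10587.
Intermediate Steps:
B = -4125/3736 (B = (4950*25)/(-112080) = 123750*(-1/112080) = -4125/3736 ≈ -1.1041)
B - L = -4125/3736 - 1*10586 = -4125/3736 - 10586 = -39553421/3736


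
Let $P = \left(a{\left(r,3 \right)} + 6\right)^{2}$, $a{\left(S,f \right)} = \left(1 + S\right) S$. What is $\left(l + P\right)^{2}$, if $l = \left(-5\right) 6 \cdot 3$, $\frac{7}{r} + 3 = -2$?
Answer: $\frac{861657316}{390625} \approx 2205.8$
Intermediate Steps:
$r = - \frac{7}{5}$ ($r = \frac{7}{-3 - 2} = \frac{7}{-5} = 7 \left(- \frac{1}{5}\right) = - \frac{7}{5} \approx -1.4$)
$a{\left(S,f \right)} = S \left(1 + S\right)$
$P = \frac{26896}{625}$ ($P = \left(- \frac{7 \left(1 - \frac{7}{5}\right)}{5} + 6\right)^{2} = \left(\left(- \frac{7}{5}\right) \left(- \frac{2}{5}\right) + 6\right)^{2} = \left(\frac{14}{25} + 6\right)^{2} = \left(\frac{164}{25}\right)^{2} = \frac{26896}{625} \approx 43.034$)
$l = -90$ ($l = \left(-30\right) 3 = -90$)
$\left(l + P\right)^{2} = \left(-90 + \frac{26896}{625}\right)^{2} = \left(- \frac{29354}{625}\right)^{2} = \frac{861657316}{390625}$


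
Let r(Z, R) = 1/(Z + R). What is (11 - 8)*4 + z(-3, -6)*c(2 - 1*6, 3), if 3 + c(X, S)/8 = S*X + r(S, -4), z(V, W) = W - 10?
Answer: 2060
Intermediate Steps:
r(Z, R) = 1/(R + Z)
z(V, W) = -10 + W
c(X, S) = -24 + 8/(-4 + S) + 8*S*X (c(X, S) = -24 + 8*(S*X + 1/(-4 + S)) = -24 + 8*(1/(-4 + S) + S*X) = -24 + (8/(-4 + S) + 8*S*X) = -24 + 8/(-4 + S) + 8*S*X)
(11 - 8)*4 + z(-3, -6)*c(2 - 1*6, 3) = (11 - 8)*4 + (-10 - 6)*(8*(1 + (-4 + 3)*(-3 + 3*(2 - 1*6)))/(-4 + 3)) = 3*4 - 128*(1 - (-3 + 3*(2 - 6)))/(-1) = 12 - 128*(-1)*(1 - (-3 + 3*(-4))) = 12 - 128*(-1)*(1 - (-3 - 12)) = 12 - 128*(-1)*(1 - 1*(-15)) = 12 - 128*(-1)*(1 + 15) = 12 - 128*(-1)*16 = 12 - 16*(-128) = 12 + 2048 = 2060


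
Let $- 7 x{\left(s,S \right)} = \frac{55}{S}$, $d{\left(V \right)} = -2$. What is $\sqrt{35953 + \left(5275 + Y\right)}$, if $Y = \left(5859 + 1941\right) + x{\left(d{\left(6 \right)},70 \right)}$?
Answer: $\frac{\sqrt{9609466}}{14} \approx 221.42$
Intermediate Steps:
$x{\left(s,S \right)} = - \frac{55}{7 S}$ ($x{\left(s,S \right)} = - \frac{55 \frac{1}{S}}{7} = - \frac{55}{7 S}$)
$Y = \frac{764389}{98}$ ($Y = \left(5859 + 1941\right) - \frac{55}{7 \cdot 70} = 7800 - \frac{11}{98} = \frac{764389}{98} \approx 7799.9$)
$\sqrt{35953 + \left(5275 + Y\right)} = \sqrt{35953 + \left(5275 + \frac{764389}{98}\right)} = \sqrt{35953 + \frac{1281339}{98}} = \sqrt{\frac{4804733}{98}} = \frac{\sqrt{9609466}}{14}$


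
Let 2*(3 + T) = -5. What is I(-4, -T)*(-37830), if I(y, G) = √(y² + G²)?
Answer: -18915*√185 ≈ -2.5727e+5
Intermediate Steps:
T = -11/2 (T = -3 + (½)*(-5) = -3 - 5/2 = -11/2 ≈ -5.5000)
I(y, G) = √(G² + y²)
I(-4, -T)*(-37830) = √((-1*(-11/2))² + (-4)²)*(-37830) = √((11/2)² + 16)*(-37830) = √(121/4 + 16)*(-37830) = √(185/4)*(-37830) = (√185/2)*(-37830) = -18915*√185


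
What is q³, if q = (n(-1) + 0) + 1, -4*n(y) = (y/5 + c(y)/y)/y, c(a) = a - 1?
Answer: 24389/8000 ≈ 3.0486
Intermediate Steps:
c(a) = -1 + a
n(y) = -(y/5 + (-1 + y)/y)/(4*y)
q = 29/20 (q = ((1/20)*(5 - 1*(-1)² - 5*(-1))/(-1)² + 0) + 1 = ((1/20)*1*(5 - 1*1 + 5) + 0) + 1 = ((1/20)*1*(5 - 1 + 5) + 0) + 1 = ((1/20)*1*9 + 0) + 1 = (9/20 + 0) + 1 = 9/20 + 1 = 29/20 ≈ 1.4500)
q³ = (29/20)³ = 24389/8000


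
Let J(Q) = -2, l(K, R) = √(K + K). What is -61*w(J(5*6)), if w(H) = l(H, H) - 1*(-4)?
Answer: -244 - 122*I ≈ -244.0 - 122.0*I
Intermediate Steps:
l(K, R) = √2*√K (l(K, R) = √(2*K) = √2*√K)
w(H) = 4 + √2*√H (w(H) = √2*√H - 1*(-4) = √2*√H + 4 = 4 + √2*√H)
-61*w(J(5*6)) = -61*(4 + √2*√(-2)) = -61*(4 + √2*(I*√2)) = -61*(4 + 2*I) = -244 - 122*I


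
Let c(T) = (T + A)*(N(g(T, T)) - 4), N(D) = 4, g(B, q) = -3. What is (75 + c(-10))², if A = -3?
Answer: 5625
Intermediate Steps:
c(T) = 0 (c(T) = (T - 3)*(4 - 4) = (-3 + T)*0 = 0)
(75 + c(-10))² = (75 + 0)² = 75² = 5625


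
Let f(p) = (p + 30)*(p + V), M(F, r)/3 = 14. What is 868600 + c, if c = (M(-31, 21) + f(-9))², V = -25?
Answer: 1320184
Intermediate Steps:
M(F, r) = 42 (M(F, r) = 3*14 = 42)
f(p) = (-25 + p)*(30 + p) (f(p) = (p + 30)*(p - 25) = (30 + p)*(-25 + p) = (-25 + p)*(30 + p))
c = 451584 (c = (42 + (-750 + (-9)² + 5*(-9)))² = (42 + (-750 + 81 - 45))² = (42 - 714)² = (-672)² = 451584)
868600 + c = 868600 + 451584 = 1320184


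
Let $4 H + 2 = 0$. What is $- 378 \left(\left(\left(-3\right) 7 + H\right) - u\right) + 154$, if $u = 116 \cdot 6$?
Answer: $271369$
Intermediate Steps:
$H = - \frac{1}{2}$ ($H = - \frac{1}{2} + \frac{1}{4} \cdot 0 = - \frac{1}{2} + 0 = - \frac{1}{2} \approx -0.5$)
$u = 696$
$- 378 \left(\left(\left(-3\right) 7 + H\right) - u\right) + 154 = - 378 \left(\left(\left(-3\right) 7 - \frac{1}{2}\right) - 696\right) + 154 = - 378 \left(\left(-21 - \frac{1}{2}\right) - 696\right) + 154 = - 378 \left(- \frac{43}{2} - 696\right) + 154 = \left(-378\right) \left(- \frac{1435}{2}\right) + 154 = 271215 + 154 = 271369$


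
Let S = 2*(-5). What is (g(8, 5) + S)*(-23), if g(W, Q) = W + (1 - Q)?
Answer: 138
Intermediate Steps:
g(W, Q) = 1 + W - Q
S = -10
(g(8, 5) + S)*(-23) = ((1 + 8 - 1*5) - 10)*(-23) = ((1 + 8 - 5) - 10)*(-23) = (4 - 10)*(-23) = -6*(-23) = 138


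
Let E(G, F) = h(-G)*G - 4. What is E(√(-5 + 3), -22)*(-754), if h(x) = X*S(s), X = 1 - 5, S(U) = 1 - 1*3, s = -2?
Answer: 3016 - 6032*I*√2 ≈ 3016.0 - 8530.5*I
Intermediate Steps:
S(U) = -2 (S(U) = 1 - 3 = -2)
X = -4
h(x) = 8 (h(x) = -4*(-2) = 8)
E(G, F) = -4 + 8*G (E(G, F) = 8*G - 4 = -4 + 8*G)
E(√(-5 + 3), -22)*(-754) = (-4 + 8*√(-5 + 3))*(-754) = (-4 + 8*√(-2))*(-754) = (-4 + 8*(I*√2))*(-754) = (-4 + 8*I*√2)*(-754) = 3016 - 6032*I*√2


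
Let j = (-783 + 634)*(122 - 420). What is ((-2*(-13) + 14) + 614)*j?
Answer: 29038908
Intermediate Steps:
j = 44402 (j = -149*(-298) = 44402)
((-2*(-13) + 14) + 614)*j = ((-2*(-13) + 14) + 614)*44402 = ((26 + 14) + 614)*44402 = (40 + 614)*44402 = 654*44402 = 29038908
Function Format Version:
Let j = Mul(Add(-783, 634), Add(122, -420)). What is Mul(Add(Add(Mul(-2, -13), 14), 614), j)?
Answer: 29038908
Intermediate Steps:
j = 44402 (j = Mul(-149, -298) = 44402)
Mul(Add(Add(Mul(-2, -13), 14), 614), j) = Mul(Add(Add(Mul(-2, -13), 14), 614), 44402) = Mul(Add(Add(26, 14), 614), 44402) = Mul(Add(40, 614), 44402) = Mul(654, 44402) = 29038908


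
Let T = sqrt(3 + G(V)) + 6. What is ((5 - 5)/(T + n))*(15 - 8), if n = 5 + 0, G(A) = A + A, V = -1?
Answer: 0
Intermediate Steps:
G(A) = 2*A
n = 5
T = 7 (T = sqrt(3 + 2*(-1)) + 6 = sqrt(3 - 2) + 6 = sqrt(1) + 6 = 1 + 6 = 7)
((5 - 5)/(T + n))*(15 - 8) = ((5 - 5)/(7 + 5))*(15 - 8) = (0/12)*7 = (0*(1/12))*7 = 0*7 = 0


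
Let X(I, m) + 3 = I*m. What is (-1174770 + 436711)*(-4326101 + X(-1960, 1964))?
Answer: 6034033829096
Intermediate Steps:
X(I, m) = -3 + I*m
(-1174770 + 436711)*(-4326101 + X(-1960, 1964)) = (-1174770 + 436711)*(-4326101 + (-3 - 1960*1964)) = -738059*(-4326101 + (-3 - 3849440)) = -738059*(-4326101 - 3849443) = -738059*(-8175544) = 6034033829096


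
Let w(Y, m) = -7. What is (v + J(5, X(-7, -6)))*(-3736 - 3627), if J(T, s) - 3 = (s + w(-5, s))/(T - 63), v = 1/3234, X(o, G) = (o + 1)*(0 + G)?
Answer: -29768609/1617 ≈ -18410.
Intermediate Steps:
X(o, G) = G*(1 + o) (X(o, G) = (1 + o)*G = G*(1 + o))
v = 1/3234 ≈ 0.00030921
J(T, s) = 3 + (-7 + s)/(-63 + T) (J(T, s) = 3 + (s - 7)/(T - 63) = 3 + (-7 + s)/(-63 + T))
(v + J(5, X(-7, -6)))*(-3736 - 3627) = (1/3234 + (-196 - 6*(1 - 7) + 3*5)/(-63 + 5))*(-3736 - 3627) = (1/3234 + (-196 - 6*(-6) + 15)/(-58))*(-7363) = (1/3234 - (-196 + 36 + 15)/58)*(-7363) = (1/3234 - 1/58*(-145))*(-7363) = (1/3234 + 5/2)*(-7363) = (4043/1617)*(-7363) = -29768609/1617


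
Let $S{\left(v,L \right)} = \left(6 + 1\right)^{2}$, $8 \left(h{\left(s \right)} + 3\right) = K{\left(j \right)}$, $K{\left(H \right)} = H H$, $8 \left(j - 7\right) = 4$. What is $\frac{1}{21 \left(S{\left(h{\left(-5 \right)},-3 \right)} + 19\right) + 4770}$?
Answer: $\frac{1}{6198} \approx 0.00016134$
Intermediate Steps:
$j = \frac{15}{2}$ ($j = 7 + \frac{1}{8} \cdot 4 = 7 + \frac{1}{2} = \frac{15}{2} \approx 7.5$)
$K{\left(H \right)} = H^{2}$
$h{\left(s \right)} = \frac{129}{32}$ ($h{\left(s \right)} = -3 + \frac{\left(\frac{15}{2}\right)^{2}}{8} = -3 + \frac{1}{8} \cdot \frac{225}{4} = -3 + \frac{225}{32} = \frac{129}{32}$)
$S{\left(v,L \right)} = 49$ ($S{\left(v,L \right)} = 7^{2} = 49$)
$\frac{1}{21 \left(S{\left(h{\left(-5 \right)},-3 \right)} + 19\right) + 4770} = \frac{1}{21 \left(49 + 19\right) + 4770} = \frac{1}{21 \cdot 68 + 4770} = \frac{1}{1428 + 4770} = \frac{1}{6198}$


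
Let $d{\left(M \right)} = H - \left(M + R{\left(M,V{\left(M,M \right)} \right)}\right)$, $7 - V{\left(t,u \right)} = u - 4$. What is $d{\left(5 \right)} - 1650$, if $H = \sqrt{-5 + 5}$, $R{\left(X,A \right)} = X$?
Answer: $-1660$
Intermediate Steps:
$V{\left(t,u \right)} = 11 - u$ ($V{\left(t,u \right)} = 7 - \left(u - 4\right) = 7 - \left(-4 + u\right) = 11 - u$)
$H = 0$ ($H = \sqrt{0} = 0$)
$d{\left(M \right)} = - 2 M$ ($d{\left(M \right)} = 0 - \left(M + M\right) = 0 - 2 M = - 2 M$)
$d{\left(5 \right)} - 1650 = \left(-2\right) 5 - 1650 = -10 - 1650 = -1660$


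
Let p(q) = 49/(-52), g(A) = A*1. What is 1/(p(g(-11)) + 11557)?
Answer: 52/600915 ≈ 8.6535e-5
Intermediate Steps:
g(A) = A
p(q) = -49/52 (p(q) = 49*(-1/52) = -49/52)
1/(p(g(-11)) + 11557) = 1/(-49/52 + 11557) = 1/(600915/52) = 52/600915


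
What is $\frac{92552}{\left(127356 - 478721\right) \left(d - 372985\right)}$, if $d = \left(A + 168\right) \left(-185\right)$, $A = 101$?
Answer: $\frac{46276}{74269776875} \approx 6.2308 \cdot 10^{-7}$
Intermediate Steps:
$d = -49765$ ($d = \left(101 + 168\right) \left(-185\right) = 269 \left(-185\right) = -49765$)
$\frac{92552}{\left(127356 - 478721\right) \left(d - 372985\right)} = \frac{92552}{\left(127356 - 478721\right) \left(-49765 - 372985\right)} = \frac{92552}{\left(-351365\right) \left(-422750\right)} = \frac{92552}{148539553750} = 92552 \cdot \frac{1}{148539553750} = \frac{46276}{74269776875}$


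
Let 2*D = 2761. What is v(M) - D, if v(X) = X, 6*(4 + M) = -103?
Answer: -4205/3 ≈ -1401.7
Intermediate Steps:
M = -127/6 (M = -4 + (⅙)*(-103) = -4 - 103/6 = -127/6 ≈ -21.167)
D = 2761/2 (D = (½)*2761 = 2761/2 ≈ 1380.5)
v(M) - D = -127/6 - 1*2761/2 = -127/6 - 2761/2 = -4205/3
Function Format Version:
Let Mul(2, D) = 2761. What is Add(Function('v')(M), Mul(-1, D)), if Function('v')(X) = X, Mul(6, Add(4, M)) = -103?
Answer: Rational(-4205, 3) ≈ -1401.7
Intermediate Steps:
M = Rational(-127, 6) (M = Add(-4, Mul(Rational(1, 6), -103)) = Add(-4, Rational(-103, 6)) = Rational(-127, 6) ≈ -21.167)
D = Rational(2761, 2) (D = Mul(Rational(1, 2), 2761) = Rational(2761, 2) ≈ 1380.5)
Add(Function('v')(M), Mul(-1, D)) = Add(Rational(-127, 6), Mul(-1, Rational(2761, 2))) = Add(Rational(-127, 6), Rational(-2761, 2)) = Rational(-4205, 3)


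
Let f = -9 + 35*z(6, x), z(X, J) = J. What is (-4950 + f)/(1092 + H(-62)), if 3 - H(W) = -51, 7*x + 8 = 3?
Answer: -2492/573 ≈ -4.3490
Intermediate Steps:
x = -5/7 (x = -8/7 + (1/7)*3 = -8/7 + 3/7 = -5/7 ≈ -0.71429)
H(W) = 54 (H(W) = 3 - 1*(-51) = 3 + 51 = 54)
f = -34 (f = -9 + 35*(-5/7) = -9 - 25 = -34)
(-4950 + f)/(1092 + H(-62)) = (-4950 - 34)/(1092 + 54) = -4984/1146 = -4984*1/1146 = -2492/573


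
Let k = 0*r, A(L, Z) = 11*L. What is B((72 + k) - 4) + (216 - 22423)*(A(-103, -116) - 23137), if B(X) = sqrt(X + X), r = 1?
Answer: 538963890 + 2*sqrt(34) ≈ 5.3896e+8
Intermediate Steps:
k = 0 (k = 0*1 = 0)
B(X) = sqrt(2)*sqrt(X) (B(X) = sqrt(2*X) = sqrt(2)*sqrt(X))
B((72 + k) - 4) + (216 - 22423)*(A(-103, -116) - 23137) = sqrt(2)*sqrt((72 + 0) - 4) + (216 - 22423)*(11*(-103) - 23137) = sqrt(2)*sqrt(72 - 4) - 22207*(-1133 - 23137) = sqrt(2)*sqrt(68) - 22207*(-24270) = sqrt(2)*(2*sqrt(17)) + 538963890 = 2*sqrt(34) + 538963890 = 538963890 + 2*sqrt(34)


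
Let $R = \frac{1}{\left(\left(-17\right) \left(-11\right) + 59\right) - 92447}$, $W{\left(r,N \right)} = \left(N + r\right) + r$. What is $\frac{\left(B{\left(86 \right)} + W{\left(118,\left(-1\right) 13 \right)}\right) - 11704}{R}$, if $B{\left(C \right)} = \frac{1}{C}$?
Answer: $\frac{91036040365}{86} \approx 1.0586 \cdot 10^{9}$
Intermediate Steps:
$W{\left(r,N \right)} = N + 2 r$
$R = - \frac{1}{92201}$ ($R = \frac{1}{\left(187 + 59\right) - 92447} = \frac{1}{246 - 92447} = \frac{1}{-92201} = - \frac{1}{92201} \approx -1.0846 \cdot 10^{-5}$)
$\frac{\left(B{\left(86 \right)} + W{\left(118,\left(-1\right) 13 \right)}\right) - 11704}{R} = \frac{\left(\frac{1}{86} + \left(\left(-1\right) 13 + 2 \cdot 118\right)\right) - 11704}{- \frac{1}{92201}} = \left(\left(\frac{1}{86} + \left(-13 + 236\right)\right) - 11704\right) \left(-92201\right) = \left(\left(\frac{1}{86} + 223\right) - 11704\right) \left(-92201\right) = \left(\frac{19179}{86} - 11704\right) \left(-92201\right) = \left(- \frac{987365}{86}\right) \left(-92201\right) = \frac{91036040365}{86}$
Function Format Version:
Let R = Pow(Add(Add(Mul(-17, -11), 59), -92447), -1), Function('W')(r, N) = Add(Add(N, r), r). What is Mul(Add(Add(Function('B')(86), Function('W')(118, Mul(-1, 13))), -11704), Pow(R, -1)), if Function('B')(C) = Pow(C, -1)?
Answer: Rational(91036040365, 86) ≈ 1.0586e+9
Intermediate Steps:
Function('W')(r, N) = Add(N, Mul(2, r))
R = Rational(-1, 92201) (R = Pow(Add(Add(187, 59), -92447), -1) = Pow(Add(246, -92447), -1) = Pow(-92201, -1) = Rational(-1, 92201) ≈ -1.0846e-5)
Mul(Add(Add(Function('B')(86), Function('W')(118, Mul(-1, 13))), -11704), Pow(R, -1)) = Mul(Add(Add(Pow(86, -1), Add(Mul(-1, 13), Mul(2, 118))), -11704), Pow(Rational(-1, 92201), -1)) = Mul(Add(Add(Rational(1, 86), Add(-13, 236)), -11704), -92201) = Mul(Add(Add(Rational(1, 86), 223), -11704), -92201) = Mul(Add(Rational(19179, 86), -11704), -92201) = Mul(Rational(-987365, 86), -92201) = Rational(91036040365, 86)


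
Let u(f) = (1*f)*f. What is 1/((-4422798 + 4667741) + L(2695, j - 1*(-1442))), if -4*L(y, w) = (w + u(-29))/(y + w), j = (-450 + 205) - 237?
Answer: 14620/3581064859 ≈ 4.0826e-6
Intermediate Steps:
j = -482 (j = -245 - 237 = -482)
u(f) = f**2 (u(f) = f*f = f**2)
L(y, w) = -(841 + w)/(4*(w + y)) (L(y, w) = -(w + (-29)**2)/(4*(y + w)) = -(w + 841)/(4*(w + y)) = -(841 + w)/(4*(w + y)))
1/((-4422798 + 4667741) + L(2695, j - 1*(-1442))) = 1/((-4422798 + 4667741) + (-841 - (-482 - 1*(-1442)))/(4*((-482 - 1*(-1442)) + 2695))) = 1/(244943 + (-841 - (-482 + 1442))/(4*((-482 + 1442) + 2695))) = 1/(244943 + (-841 - 1*960)/(4*(960 + 2695))) = 1/(244943 + (1/4)*(-841 - 960)/3655) = 1/(244943 + (1/4)*(1/3655)*(-1801)) = 1/(244943 - 1801/14620) = 1/(3581064859/14620) = 14620/3581064859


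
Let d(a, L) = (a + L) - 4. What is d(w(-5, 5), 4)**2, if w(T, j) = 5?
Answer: 25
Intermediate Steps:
d(a, L) = -4 + L + a (d(a, L) = (L + a) - 4 = -4 + L + a)
d(w(-5, 5), 4)**2 = (-4 + 4 + 5)**2 = 5**2 = 25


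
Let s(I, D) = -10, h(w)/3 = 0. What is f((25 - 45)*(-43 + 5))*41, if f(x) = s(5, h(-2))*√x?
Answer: -820*√190 ≈ -11303.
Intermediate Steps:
h(w) = 0 (h(w) = 3*0 = 0)
f(x) = -10*√x
f((25 - 45)*(-43 + 5))*41 = -10*2*√190*41 = -20*√190*41 = -820*√190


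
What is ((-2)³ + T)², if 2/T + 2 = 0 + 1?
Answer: 100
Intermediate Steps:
T = -2 (T = 2/(-2 + (0 + 1)) = 2/(-2 + 1) = 2/(-1) = 2*(-1) = -2)
((-2)³ + T)² = ((-2)³ - 2)² = (-8 - 2)² = (-10)² = 100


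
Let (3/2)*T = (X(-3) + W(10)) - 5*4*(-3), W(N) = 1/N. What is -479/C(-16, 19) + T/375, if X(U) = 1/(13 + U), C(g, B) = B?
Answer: -2682937/106875 ≈ -25.104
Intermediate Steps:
T = 602/15 (T = 2*((1/(13 - 3) + 1/10) - 5*4*(-3))/3 = 2*((1/10 + ⅒) - 20*(-3))/3 = 2*((⅒ + ⅒) + 60)/3 = 2*(⅕ + 60)/3 = (⅔)*(301/5) = 602/15 ≈ 40.133)
-479/C(-16, 19) + T/375 = -479/19 + (602/15)/375 = -479*1/19 + (602/15)*(1/375) = -479/19 + 602/5625 = -2682937/106875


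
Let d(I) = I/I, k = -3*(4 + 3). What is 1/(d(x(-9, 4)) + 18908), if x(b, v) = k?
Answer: 1/18909 ≈ 5.2885e-5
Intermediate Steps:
k = -21 (k = -3*7 = -21)
x(b, v) = -21
d(I) = 1
1/(d(x(-9, 4)) + 18908) = 1/(1 + 18908) = 1/18909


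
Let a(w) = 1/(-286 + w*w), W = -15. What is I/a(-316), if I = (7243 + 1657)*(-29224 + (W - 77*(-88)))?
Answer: -19906104099000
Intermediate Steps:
I = -199920700 (I = (7243 + 1657)*(-29224 + (-15 - 77*(-88))) = 8900*(-29224 + (-15 + 6776)) = 8900*(-29224 + 6761) = 8900*(-22463) = -199920700)
a(w) = 1/(-286 + w²)
I/a(-316) = -199920700/(1/(-286 + (-316)²)) = -199920700/(1/(-286 + 99856)) = -199920700/(1/99570) = -199920700/1/99570 = -199920700*99570 = -19906104099000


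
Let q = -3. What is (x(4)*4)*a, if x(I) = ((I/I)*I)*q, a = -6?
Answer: 288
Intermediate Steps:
x(I) = -3*I (x(I) = ((I/I)*I)*(-3) = (1*I)*(-3) = I*(-3) = -3*I)
(x(4)*4)*a = (-3*4*4)*(-6) = -12*4*(-6) = -48*(-6) = 288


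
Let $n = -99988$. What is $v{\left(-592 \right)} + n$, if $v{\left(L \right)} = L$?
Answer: $-100580$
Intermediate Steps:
$v{\left(-592 \right)} + n = -592 - 99988 = -100580$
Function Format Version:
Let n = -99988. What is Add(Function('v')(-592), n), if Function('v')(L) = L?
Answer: -100580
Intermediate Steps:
Add(Function('v')(-592), n) = Add(-592, -99988) = -100580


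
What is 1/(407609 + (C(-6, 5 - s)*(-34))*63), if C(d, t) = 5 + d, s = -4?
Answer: 1/409751 ≈ 2.4405e-6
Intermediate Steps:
1/(407609 + (C(-6, 5 - s)*(-34))*63) = 1/(407609 + ((5 - 6)*(-34))*63) = 1/(407609 - 1*(-34)*63) = 1/(407609 + 34*63) = 1/(407609 + 2142) = 1/409751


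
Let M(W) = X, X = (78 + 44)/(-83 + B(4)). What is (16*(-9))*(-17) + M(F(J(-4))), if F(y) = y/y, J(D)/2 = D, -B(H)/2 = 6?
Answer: 232438/95 ≈ 2446.7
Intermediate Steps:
B(H) = -12 (B(H) = -2*6 = -12)
J(D) = 2*D
F(y) = 1
X = -122/95 (X = (78 + 44)/(-83 - 12) = 122/(-95) = 122*(-1/95) = -122/95 ≈ -1.2842)
M(W) = -122/95
(16*(-9))*(-17) + M(F(J(-4))) = (16*(-9))*(-17) - 122/95 = -144*(-17) - 122/95 = 2448 - 122/95 = 232438/95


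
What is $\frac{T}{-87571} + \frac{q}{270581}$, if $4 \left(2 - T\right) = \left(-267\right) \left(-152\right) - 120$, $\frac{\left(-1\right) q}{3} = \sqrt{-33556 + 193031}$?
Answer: $\frac{10114}{87571} - \frac{15 \sqrt{6379}}{270581} \approx 0.11107$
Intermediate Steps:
$q = - 15 \sqrt{6379}$ ($q = - 3 \sqrt{-33556 + 193031} = - 3 \sqrt{159475} = - 3 \cdot 5 \sqrt{6379} = - 15 \sqrt{6379} \approx -1198.0$)
$T = -10114$ ($T = 2 - \frac{\left(-267\right) \left(-152\right) - 120}{4} = 2 - \frac{40584 - 120}{4} = 2 - 10116 = -10114$)
$\frac{T}{-87571} + \frac{q}{270581} = - \frac{10114}{-87571} + \frac{\left(-15\right) \sqrt{6379}}{270581} = \left(-10114\right) \left(- \frac{1}{87571}\right) + - 15 \sqrt{6379} \cdot \frac{1}{270581} = \frac{10114}{87571} - \frac{15 \sqrt{6379}}{270581}$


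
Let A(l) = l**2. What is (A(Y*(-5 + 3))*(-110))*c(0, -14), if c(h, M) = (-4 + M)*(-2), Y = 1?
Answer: -15840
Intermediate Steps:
c(h, M) = 8 - 2*M
(A(Y*(-5 + 3))*(-110))*c(0, -14) = ((1*(-5 + 3))**2*(-110))*(8 - 2*(-14)) = ((1*(-2))**2*(-110))*(8 + 28) = ((-2)**2*(-110))*36 = (4*(-110))*36 = -440*36 = -15840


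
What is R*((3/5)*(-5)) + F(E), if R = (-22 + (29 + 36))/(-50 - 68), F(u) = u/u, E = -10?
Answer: 247/118 ≈ 2.0932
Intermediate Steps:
F(u) = 1
R = -43/118 (R = (-22 + 65)/(-118) = 43*(-1/118) = -43/118 ≈ -0.36441)
R*((3/5)*(-5)) + F(E) = -43*3/5*(-5)/118 + 1 = -43*3*(⅕)*(-5)/118 + 1 = -129*(-5)/590 + 1 = -43/118*(-3) + 1 = 129/118 + 1 = 247/118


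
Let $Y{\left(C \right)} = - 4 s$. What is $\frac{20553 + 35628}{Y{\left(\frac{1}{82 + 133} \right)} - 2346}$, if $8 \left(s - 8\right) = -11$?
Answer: $- \frac{112362}{4745} \approx -23.68$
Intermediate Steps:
$s = \frac{53}{8}$ ($s = 8 + \frac{1}{8} \left(-11\right) = 8 - \frac{11}{8} = \frac{53}{8} \approx 6.625$)
$Y{\left(C \right)} = - \frac{53}{2}$ ($Y{\left(C \right)} = \left(-4\right) \frac{53}{8} = - \frac{53}{2}$)
$\frac{20553 + 35628}{Y{\left(\frac{1}{82 + 133} \right)} - 2346} = \frac{20553 + 35628}{- \frac{53}{2} - 2346} = \frac{56181}{- \frac{4745}{2}} = 56181 \left(- \frac{2}{4745}\right) = - \frac{112362}{4745}$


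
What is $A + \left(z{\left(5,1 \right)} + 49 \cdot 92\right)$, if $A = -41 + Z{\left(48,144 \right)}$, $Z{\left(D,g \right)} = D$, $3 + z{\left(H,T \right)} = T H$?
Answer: $4517$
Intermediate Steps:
$z{\left(H,T \right)} = -3 + H T$ ($z{\left(H,T \right)} = -3 + T H = -3 + H T$)
$A = 7$ ($A = -41 + 48 = 7$)
$A + \left(z{\left(5,1 \right)} + 49 \cdot 92\right) = 7 + \left(\left(-3 + 5 \cdot 1\right) + 49 \cdot 92\right) = 7 + \left(\left(-3 + 5\right) + 4508\right) = 7 + \left(2 + 4508\right) = 7 + 4510 = 4517$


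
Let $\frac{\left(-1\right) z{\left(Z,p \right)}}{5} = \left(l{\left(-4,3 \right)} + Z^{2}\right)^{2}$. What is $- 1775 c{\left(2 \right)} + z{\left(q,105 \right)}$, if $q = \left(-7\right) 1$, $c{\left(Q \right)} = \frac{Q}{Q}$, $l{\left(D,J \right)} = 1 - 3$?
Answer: $-12820$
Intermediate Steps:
$l{\left(D,J \right)} = -2$
$c{\left(Q \right)} = 1$
$q = -7$
$z{\left(Z,p \right)} = - 5 \left(-2 + Z^{2}\right)^{2}$
$- 1775 c{\left(2 \right)} + z{\left(q,105 \right)} = \left(-1775\right) 1 - 5 \left(-2 + \left(-7\right)^{2}\right)^{2} = -1775 - 5 \left(-2 + 49\right)^{2} = -1775 - 5 \cdot 47^{2} = -1775 - 11045 = -12820$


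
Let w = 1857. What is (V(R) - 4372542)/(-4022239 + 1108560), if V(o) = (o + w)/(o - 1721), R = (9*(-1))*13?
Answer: 36865752/24565789 ≈ 1.5007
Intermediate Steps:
R = -117 (R = -9*13 = -117)
V(o) = (1857 + o)/(-1721 + o) (V(o) = (o + 1857)/(o - 1721) = (1857 + o)/(-1721 + o))
(V(R) - 4372542)/(-4022239 + 1108560) = ((1857 - 117)/(-1721 - 117) - 4372542)/(-4022239 + 1108560) = (1740/(-1838) - 4372542)/(-2913679) = (-1/1838*1740 - 4372542)*(-1/2913679) = (-870/919 - 4372542)*(-1/2913679) = -4018366968/919*(-1/2913679) = 36865752/24565789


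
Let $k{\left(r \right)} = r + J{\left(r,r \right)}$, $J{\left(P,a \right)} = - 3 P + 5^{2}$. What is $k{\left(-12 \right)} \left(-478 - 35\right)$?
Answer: $-25137$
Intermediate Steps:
$J{\left(P,a \right)} = 25 - 3 P$ ($J{\left(P,a \right)} = - 3 P + 25 = 25 - 3 P$)
$k{\left(r \right)} = 25 - 2 r$ ($k{\left(r \right)} = r - \left(-25 + 3 r\right) = 25 - 2 r$)
$k{\left(-12 \right)} \left(-478 - 35\right) = \left(25 - -24\right) \left(-478 - 35\right) = \left(25 + 24\right) \left(-513\right) = 49 \left(-513\right) = -25137$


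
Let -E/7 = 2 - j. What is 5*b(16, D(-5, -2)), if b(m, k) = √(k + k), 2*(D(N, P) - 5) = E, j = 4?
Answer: 10*√6 ≈ 24.495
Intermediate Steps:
E = 14 (E = -7*(2 - 1*4) = -7*(2 - 4) = -7*(-2) = 14)
D(N, P) = 12 (D(N, P) = 5 + (½)*14 = 5 + 7 = 12)
b(m, k) = √2*√k (b(m, k) = √(2*k) = √2*√k)
5*b(16, D(-5, -2)) = 5*(√2*√12) = 5*(√2*(2*√3)) = 5*(2*√6) = 10*√6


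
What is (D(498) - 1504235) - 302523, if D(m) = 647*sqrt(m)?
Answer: -1806758 + 647*sqrt(498) ≈ -1.7923e+6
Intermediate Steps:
(D(498) - 1504235) - 302523 = (647*sqrt(498) - 1504235) - 302523 = (-1504235 + 647*sqrt(498)) - 302523 = -1806758 + 647*sqrt(498)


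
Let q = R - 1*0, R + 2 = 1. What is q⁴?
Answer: 1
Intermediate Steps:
R = -1 (R = -2 + 1 = -1)
q = -1 (q = -1 - 1*0 = -1 + 0 = -1)
q⁴ = (-1)⁴ = 1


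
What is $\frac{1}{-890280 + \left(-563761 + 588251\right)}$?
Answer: $- \frac{1}{865790} \approx -1.155 \cdot 10^{-6}$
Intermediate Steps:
$\frac{1}{-890280 + \left(-563761 + 588251\right)} = \frac{1}{-890280 + 24490} = \frac{1}{-865790} = - \frac{1}{865790}$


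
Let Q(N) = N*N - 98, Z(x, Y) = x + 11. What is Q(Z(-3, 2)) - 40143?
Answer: -40177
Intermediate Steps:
Z(x, Y) = 11 + x
Q(N) = -98 + N² (Q(N) = N² - 98 = -98 + N²)
Q(Z(-3, 2)) - 40143 = (-98 + (11 - 3)²) - 40143 = (-98 + 8²) - 40143 = (-98 + 64) - 40143 = -34 - 40143 = -40177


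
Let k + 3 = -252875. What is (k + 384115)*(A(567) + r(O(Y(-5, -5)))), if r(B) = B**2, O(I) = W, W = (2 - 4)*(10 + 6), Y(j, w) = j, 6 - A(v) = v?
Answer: 60762731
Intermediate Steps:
k = -252878 (k = -3 - 252875 = -252878)
A(v) = 6 - v
W = -32 (W = -2*16 = -32)
O(I) = -32
(k + 384115)*(A(567) + r(O(Y(-5, -5)))) = (-252878 + 384115)*((6 - 1*567) + (-32)**2) = 131237*((6 - 567) + 1024) = 131237*(-561 + 1024) = 131237*463 = 60762731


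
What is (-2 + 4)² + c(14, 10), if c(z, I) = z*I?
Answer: 144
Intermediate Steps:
c(z, I) = I*z
(-2 + 4)² + c(14, 10) = (-2 + 4)² + 10*14 = 2² + 140 = 4 + 140 = 144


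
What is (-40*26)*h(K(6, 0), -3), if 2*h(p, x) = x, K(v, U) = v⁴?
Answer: 1560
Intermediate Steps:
h(p, x) = x/2
(-40*26)*h(K(6, 0), -3) = (-40*26)*((½)*(-3)) = -1040*(-3/2) = 1560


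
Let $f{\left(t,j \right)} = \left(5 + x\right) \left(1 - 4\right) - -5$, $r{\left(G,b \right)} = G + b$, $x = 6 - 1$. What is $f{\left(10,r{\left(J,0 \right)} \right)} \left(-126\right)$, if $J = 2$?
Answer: $3150$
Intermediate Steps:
$x = 5$ ($x = 6 - 1 = 5$)
$f{\left(t,j \right)} = -25$ ($f{\left(t,j \right)} = \left(5 + 5\right) \left(1 - 4\right) - -5 = 10 \left(-3\right) + 5 = -30 + 5 = -25$)
$f{\left(10,r{\left(J,0 \right)} \right)} \left(-126\right) = \left(-25\right) \left(-126\right) = 3150$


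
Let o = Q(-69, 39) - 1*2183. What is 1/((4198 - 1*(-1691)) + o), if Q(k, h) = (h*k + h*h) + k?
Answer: 1/2467 ≈ 0.00040535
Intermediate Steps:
Q(k, h) = k + h² + h*k (Q(k, h) = (h*k + h²) + k = (h² + h*k) + k = k + h² + h*k)
o = -3422 (o = (-69 + 39² + 39*(-69)) - 1*2183 = (-69 + 1521 - 2691) - 2183 = -1239 - 2183 = -3422)
1/((4198 - 1*(-1691)) + o) = 1/((4198 - 1*(-1691)) - 3422) = 1/((4198 + 1691) - 3422) = 1/(5889 - 3422) = 1/2467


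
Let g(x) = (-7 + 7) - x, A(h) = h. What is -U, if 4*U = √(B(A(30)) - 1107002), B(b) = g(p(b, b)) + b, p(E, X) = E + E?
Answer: -I*√276758/2 ≈ -263.04*I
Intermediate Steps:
p(E, X) = 2*E
g(x) = -x (g(x) = 0 - x = -x)
B(b) = -b (B(b) = -2*b + b = -b)
U = I*√276758/2 (U = √(-1*30 - 1107002)/4 = √(-30 - 1107002)/4 = √(-1107032)/4 = (2*I*√276758)/4 = I*√276758/2 ≈ 263.04*I)
-U = -I*√276758/2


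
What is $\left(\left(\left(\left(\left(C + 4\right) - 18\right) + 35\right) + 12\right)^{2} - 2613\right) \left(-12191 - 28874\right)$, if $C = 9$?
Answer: $34864185$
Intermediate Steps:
$\left(\left(\left(\left(\left(C + 4\right) - 18\right) + 35\right) + 12\right)^{2} - 2613\right) \left(-12191 - 28874\right) = \left(\left(\left(\left(\left(9 + 4\right) - 18\right) + 35\right) + 12\right)^{2} - 2613\right) \left(-12191 - 28874\right) = \left(\left(\left(\left(13 - 18\right) + 35\right) + 12\right)^{2} - 2613\right) \left(-41065\right) = \left(\left(\left(-5 + 35\right) + 12\right)^{2} - 2613\right) \left(-41065\right) = \left(\left(30 + 12\right)^{2} - 2613\right) \left(-41065\right) = \left(42^{2} - 2613\right) \left(-41065\right) = \left(1764 - 2613\right) \left(-41065\right) = \left(-849\right) \left(-41065\right) = 34864185$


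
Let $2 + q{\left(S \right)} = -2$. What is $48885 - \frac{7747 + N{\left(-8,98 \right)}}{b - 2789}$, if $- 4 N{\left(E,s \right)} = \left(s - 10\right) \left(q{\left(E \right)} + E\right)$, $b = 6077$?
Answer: $\frac{160725869}{3288} \approx 48883.0$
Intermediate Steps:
$q{\left(S \right)} = -4$ ($q{\left(S \right)} = -2 - 2 = -4$)
$N{\left(E,s \right)} = - \frac{\left(-10 + s\right) \left(-4 + E\right)}{4}$ ($N{\left(E,s \right)} = - \frac{\left(s - 10\right) \left(-4 + E\right)}{4} = - \frac{\left(-10 + s\right) \left(-4 + E\right)}{4}$)
$48885 - \frac{7747 + N{\left(-8,98 \right)}}{b - 2789} = 48885 - \frac{7747 + \left(-10 + 98 + \frac{5}{2} \left(-8\right) - \left(-2\right) 98\right)}{6077 - 2789} = 48885 - \frac{7747 + \left(-10 + 98 - 20 + 196\right)}{3288} = 48885 - \left(7747 + 264\right) \frac{1}{3288} = 48885 - 8011 \cdot \frac{1}{3288} = 48885 - \frac{8011}{3288} = \frac{160725869}{3288}$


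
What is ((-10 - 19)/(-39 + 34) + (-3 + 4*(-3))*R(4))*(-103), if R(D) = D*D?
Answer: 120613/5 ≈ 24123.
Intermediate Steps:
R(D) = D²
((-10 - 19)/(-39 + 34) + (-3 + 4*(-3))*R(4))*(-103) = ((-10 - 19)/(-39 + 34) + (-3 + 4*(-3))*4²)*(-103) = (-29/(-5) + (-3 - 12)*16)*(-103) = (-29*(-⅕) - 15*16)*(-103) = (29/5 - 240)*(-103) = -1171/5*(-103) = 120613/5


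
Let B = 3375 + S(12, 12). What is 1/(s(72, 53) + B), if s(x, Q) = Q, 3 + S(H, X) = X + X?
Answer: 1/3449 ≈ 0.00028994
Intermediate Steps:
S(H, X) = -3 + 2*X (S(H, X) = -3 + (X + X) = -3 + 2*X)
B = 3396 (B = 3375 + (-3 + 2*12) = 3375 + (-3 + 24) = 3375 + 21 = 3396)
1/(s(72, 53) + B) = 1/(53 + 3396) = 1/3449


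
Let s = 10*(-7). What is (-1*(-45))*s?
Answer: -3150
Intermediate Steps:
s = -70
(-1*(-45))*s = -1*(-45)*(-70) = 45*(-70) = -3150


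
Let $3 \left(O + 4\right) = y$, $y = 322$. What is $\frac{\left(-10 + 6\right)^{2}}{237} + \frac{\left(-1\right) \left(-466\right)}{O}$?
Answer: $\frac{168143}{36735} \approx 4.5772$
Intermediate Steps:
$O = \frac{310}{3}$ ($O = -4 + \frac{1}{3} \cdot 322 = -4 + \frac{322}{3} = \frac{310}{3} \approx 103.33$)
$\frac{\left(-10 + 6\right)^{2}}{237} + \frac{\left(-1\right) \left(-466\right)}{O} = \frac{\left(-10 + 6\right)^{2}}{237} + \frac{\left(-1\right) \left(-466\right)}{\frac{310}{3}} = \left(-4\right)^{2} \cdot \frac{1}{237} + 466 \cdot \frac{3}{310} = 16 \cdot \frac{1}{237} + \frac{699}{155} = \frac{16}{237} + \frac{699}{155} = \frac{168143}{36735}$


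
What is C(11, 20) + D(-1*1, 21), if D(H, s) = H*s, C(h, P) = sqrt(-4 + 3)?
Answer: -21 + I ≈ -21.0 + 1.0*I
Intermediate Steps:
C(h, P) = I (C(h, P) = sqrt(-1) = I)
C(11, 20) + D(-1*1, 21) = I - 1*1*21 = I - 1*21 = I - 21 = -21 + I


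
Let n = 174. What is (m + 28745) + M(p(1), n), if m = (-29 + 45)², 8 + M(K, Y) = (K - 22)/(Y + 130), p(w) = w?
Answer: 8813851/304 ≈ 28993.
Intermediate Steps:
M(K, Y) = -8 + (-22 + K)/(130 + Y) (M(K, Y) = -8 + (K - 22)/(Y + 130) = -8 + (-22 + K)/(130 + Y))
m = 256 (m = 16² = 256)
(m + 28745) + M(p(1), n) = (256 + 28745) + (-1062 + 1 - 8*174)/(130 + 174) = 29001 + (-1062 + 1 - 1392)/304 = 29001 + (1/304)*(-2453) = 29001 - 2453/304 = 8813851/304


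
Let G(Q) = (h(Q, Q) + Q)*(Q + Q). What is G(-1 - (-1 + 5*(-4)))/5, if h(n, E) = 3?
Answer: 184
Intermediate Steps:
G(Q) = 2*Q*(3 + Q) (G(Q) = (3 + Q)*(Q + Q) = (3 + Q)*(2*Q) = 2*Q*(3 + Q))
G(-1 - (-1 + 5*(-4)))/5 = (2*(-1 - (-1 + 5*(-4)))*(3 + (-1 - (-1 + 5*(-4)))))/5 = (2*(-1 - (-1 - 20))*(3 + (-1 - (-1 - 20))))*(⅕) = (2*(-1 - 1*(-21))*(3 + (-1 - 1*(-21))))*(⅕) = (2*(-1 + 21)*(3 + (-1 + 21)))*(⅕) = (2*20*(3 + 20))*(⅕) = (2*20*23)*(⅕) = 920*(⅕) = 184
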